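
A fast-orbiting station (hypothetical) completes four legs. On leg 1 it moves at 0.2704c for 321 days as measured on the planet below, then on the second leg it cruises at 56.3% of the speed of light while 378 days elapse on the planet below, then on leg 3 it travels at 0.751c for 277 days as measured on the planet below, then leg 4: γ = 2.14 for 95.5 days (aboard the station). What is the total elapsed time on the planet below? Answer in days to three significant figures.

Leg 1: 321 days is already measured on the planet below.
Leg 2: 378 days is already measured on the planet below.
Leg 3: 277 days is already measured on the planet below.
Leg 4: γ = 2.14; Δt_4 = 2.140 × 95.5 = 204.4 days.
Total: 321.0 + 378.0 + 277.0 + 204.4 days.

Δt = 1180 days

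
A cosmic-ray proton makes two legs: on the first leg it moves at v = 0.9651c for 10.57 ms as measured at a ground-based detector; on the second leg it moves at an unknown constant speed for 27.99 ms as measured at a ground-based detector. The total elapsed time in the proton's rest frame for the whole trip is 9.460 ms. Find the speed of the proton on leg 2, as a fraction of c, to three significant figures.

β = 0.971

Leg 1: γ = 1/√(1 − 0.9651²) = 1/√0.06858 = 3.819; τ_1 = 10.57/3.819 = 2.768 ms.
Leg 2: speed unknown; τ_2 = 27.99/γ_2.
Total proper time: 2.768 + τ_2 = 9.460, so τ_2 = 9.460 − 2.768 = 6.692 ms.
γ_2 = 27.99/6.692 = 4.183; β = √(1 − 1/γ²) = √0.9428.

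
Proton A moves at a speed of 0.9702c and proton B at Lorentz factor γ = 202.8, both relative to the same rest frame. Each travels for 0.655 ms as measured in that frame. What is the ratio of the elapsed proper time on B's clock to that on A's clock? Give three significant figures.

τ_B/τ_A = 0.0204

A: γ = 1/√(1 − 0.9702²) = 1/√0.05871 = 4.127. B: γ = 202.8.
τ_A/τ_B = γ_B/γ_A = 202.8/4.127 = 49.14, so τ_B/τ_A = 0.02035.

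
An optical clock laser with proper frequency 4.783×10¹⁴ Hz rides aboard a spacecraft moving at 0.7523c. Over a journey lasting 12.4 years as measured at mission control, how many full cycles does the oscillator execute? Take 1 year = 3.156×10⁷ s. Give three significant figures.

γ = 1/√(1 − 0.7523²) = 1/√0.4340 = 1.518
The oscillator's own cycle count is N = f × τ where τ is the proper time aboard the spacecraft. τ = Δt/γ = 12.4/1.518 = 8.169 years = 2.578×10⁸ s.
N = 4.783×10¹⁴ × 2.578×10⁸ = 1.233×10²³.

N = 1.23×10²³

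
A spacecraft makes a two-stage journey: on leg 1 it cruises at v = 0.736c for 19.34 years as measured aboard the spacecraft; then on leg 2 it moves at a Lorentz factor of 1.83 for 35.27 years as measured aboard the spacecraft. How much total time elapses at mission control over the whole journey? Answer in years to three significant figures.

Δt = 93.1 years

Leg 1: γ = 1/√(1 − 0.736²) = 1/√0.4583 = 1.477; Δt_1 = 1.477 × 19.34 = 28.57 years.
Leg 2: γ = 1.83; Δt_2 = 1.830 × 35.27 = 64.54 years.
Total: 28.57 + 64.54 years.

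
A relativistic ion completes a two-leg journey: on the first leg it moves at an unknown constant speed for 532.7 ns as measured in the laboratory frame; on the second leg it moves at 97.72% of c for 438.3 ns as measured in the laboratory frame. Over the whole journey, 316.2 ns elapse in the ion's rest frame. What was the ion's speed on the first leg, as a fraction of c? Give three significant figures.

β = 0.908

Leg 1: speed unknown; τ_1 = 532.7/γ_1.
Leg 2: β = 0.9772; γ = 1/√(1 − 0.9772²) = 1/√0.04508 = 4.710; τ_2 = 438.3/4.710 = 93.06 ns.
Total proper time: τ_1 + 93.06 = 316.2, so τ_1 = 316.2 − 93.06 = 223.1 ns.
γ_1 = 532.7/223.1 = 2.387; β = √(1 − 1/γ²) = √0.8245.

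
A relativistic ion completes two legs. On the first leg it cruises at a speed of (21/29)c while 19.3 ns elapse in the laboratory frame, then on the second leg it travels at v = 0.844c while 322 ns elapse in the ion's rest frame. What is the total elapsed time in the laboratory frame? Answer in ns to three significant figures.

Leg 1: 19.3 ns is already measured in the laboratory frame.
Leg 2: γ = 1/√(1 − 0.844²) = 1/√0.2877 = 1.864; Δt_2 = 1.864 × 322 = 600.4 ns.
Total: 19.30 + 600.4 ns.

Δt = 620 ns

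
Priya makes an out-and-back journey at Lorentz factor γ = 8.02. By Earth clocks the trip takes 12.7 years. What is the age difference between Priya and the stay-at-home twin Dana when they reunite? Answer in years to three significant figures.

Δt − τ = 11.1 years

γ = 8.02
Priya's elapsed proper time: τ = 12.7/8.020 = 1.584 years.
Age gap = Δt − τ = 12.7 − 1.584 years.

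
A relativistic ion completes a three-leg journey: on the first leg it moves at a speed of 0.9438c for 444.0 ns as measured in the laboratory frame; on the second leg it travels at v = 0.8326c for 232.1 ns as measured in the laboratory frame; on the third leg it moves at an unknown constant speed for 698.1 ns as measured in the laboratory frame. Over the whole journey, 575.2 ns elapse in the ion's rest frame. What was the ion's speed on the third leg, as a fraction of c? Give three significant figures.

Leg 1: γ = 1/√(1 − 0.9438²) = 1/√0.1092 = 3.026; τ_1 = 444.0/3.026 = 146.7 ns.
Leg 2: γ = 1/√(1 − 0.8326²) = 1/√0.3068 = 1.805; τ_2 = 232.1/1.805 = 128.6 ns.
Leg 3: speed unknown; τ_3 = 698.1/γ_3.
Total proper time: 146.7 + 128.6 + τ_3 = 575.2, so τ_3 = 575.2 − 275.3 = 299.9 ns.
γ_3 = 698.1/299.9 = 2.328; β = √(1 − 1/γ²) = √0.8155.

β = 0.903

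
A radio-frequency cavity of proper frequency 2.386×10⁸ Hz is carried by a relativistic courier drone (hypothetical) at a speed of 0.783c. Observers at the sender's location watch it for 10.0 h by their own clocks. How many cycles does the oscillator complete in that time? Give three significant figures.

γ = 1/√(1 − 0.783²) = 1/√0.3869 = 1.608
During 10.0 h of lab time, the oscillator's proper time advances by τ = Δt/γ = 10.0/1.608 = 6.220 h = 2.239×10⁴ s.
N = f × τ = 2.386×10⁸ × 2.239×10⁴ = 5.343×10¹².

N = 5.34×10¹²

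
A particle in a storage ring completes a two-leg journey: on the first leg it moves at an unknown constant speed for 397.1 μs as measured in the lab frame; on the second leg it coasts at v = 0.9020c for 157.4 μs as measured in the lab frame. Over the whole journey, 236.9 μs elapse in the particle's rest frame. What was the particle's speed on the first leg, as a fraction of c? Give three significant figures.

β = 0.905

Leg 1: speed unknown; τ_1 = 397.1/γ_1.
Leg 2: γ = 1/√(1 − 0.9020²) = 1/√0.1864 = 2.316; τ_2 = 157.4/2.316 = 67.96 μs.
Total proper time: τ_1 + 67.96 = 236.9, so τ_1 = 236.9 − 67.96 = 168.9 μs.
γ_1 = 397.1/168.9 = 2.350; β = √(1 − 1/γ²) = √0.8190.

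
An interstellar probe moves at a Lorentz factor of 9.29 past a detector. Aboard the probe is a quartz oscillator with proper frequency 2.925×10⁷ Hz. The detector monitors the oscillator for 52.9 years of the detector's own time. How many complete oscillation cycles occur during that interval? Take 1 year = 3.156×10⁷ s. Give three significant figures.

N = 5.26×10¹⁵

γ = 9.29
During 52.9 years of lab time, the oscillator's proper time advances by τ = Δt/γ = 52.9/9.290 = 5.694 years = 1.797×10⁸ s.
N = f × τ = 2.925×10⁷ × 1.797×10⁸ = 5.257×10¹⁵.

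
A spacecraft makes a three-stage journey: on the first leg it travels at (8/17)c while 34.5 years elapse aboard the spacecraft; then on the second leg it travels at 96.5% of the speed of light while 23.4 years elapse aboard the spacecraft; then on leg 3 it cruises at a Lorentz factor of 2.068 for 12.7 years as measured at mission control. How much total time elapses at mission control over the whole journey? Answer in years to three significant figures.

Δt = 141 years

Leg 1: γ = 1/√(1 − (8/17)²) = 17/15 ≈ 1.133; Δt_1 = 1.133 × 34.5 = 39.10 years.
Leg 2: β = 0.965; γ = 1/√(1 − 0.965²) = 1/√0.06878 = 3.813; Δt_2 = 3.813 × 23.4 = 89.23 years.
Leg 3: 12.7 years is already measured at mission control.
Total: 39.10 + 89.23 + 12.70 years.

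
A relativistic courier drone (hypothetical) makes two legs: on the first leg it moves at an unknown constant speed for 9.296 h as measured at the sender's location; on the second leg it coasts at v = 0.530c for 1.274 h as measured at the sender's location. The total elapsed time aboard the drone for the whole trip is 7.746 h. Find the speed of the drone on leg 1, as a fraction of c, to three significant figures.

Leg 1: speed unknown; τ_1 = 9.296/γ_1.
Leg 2: γ = 1/√(1 − 0.530²) = 1/√0.7191 = 1.179; τ_2 = 1.274/1.179 = 1.080 h.
Total proper time: τ_1 + 1.080 = 7.746, so τ_1 = 7.746 − 1.080 = 6.666 h.
γ_1 = 9.296/6.666 = 1.395; β = √(1 − 1/γ²) = √0.4858.

β = 0.697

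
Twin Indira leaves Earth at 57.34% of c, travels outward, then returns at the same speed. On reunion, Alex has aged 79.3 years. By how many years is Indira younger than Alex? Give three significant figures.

β = 0.5734; γ = 1/√(1 − 0.5734²) = 1/√0.6712 = 1.221
Indira's elapsed proper time: τ = 79.3/1.221 = 64.97 years.
Age gap = Δt − τ = 79.3 − 64.97 years.

Δt − τ = 14.3 years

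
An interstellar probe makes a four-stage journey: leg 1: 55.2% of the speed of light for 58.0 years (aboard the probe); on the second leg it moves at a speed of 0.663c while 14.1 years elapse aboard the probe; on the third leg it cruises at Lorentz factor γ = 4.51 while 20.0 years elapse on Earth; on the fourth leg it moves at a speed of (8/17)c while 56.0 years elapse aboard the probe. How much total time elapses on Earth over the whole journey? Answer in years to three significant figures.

Δt = 172 years

Leg 1: β = 0.552; γ = 1/√(1 − 0.552²) = 1/√0.6953 = 1.199; Δt_1 = 1.199 × 58.0 = 69.56 years.
Leg 2: γ = 1/√(1 − 0.663²) = 1/√0.5604 = 1.336; Δt_2 = 1.336 × 14.1 = 18.83 years.
Leg 3: 20.0 years is already measured on Earth.
Leg 4: γ = 1/√(1 − (8/17)²) = 17/15 ≈ 1.133; Δt_4 = 1.133 × 56.0 = 63.47 years.
Total: 69.56 + 18.83 + 20.00 + 63.47 years.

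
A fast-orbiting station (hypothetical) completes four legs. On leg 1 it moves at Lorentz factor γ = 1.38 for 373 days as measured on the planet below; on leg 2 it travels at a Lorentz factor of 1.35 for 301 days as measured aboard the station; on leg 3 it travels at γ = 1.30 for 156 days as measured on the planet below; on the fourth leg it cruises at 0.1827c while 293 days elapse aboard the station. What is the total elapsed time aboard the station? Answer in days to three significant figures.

τ = 984 days

Leg 1: γ = 1.38; τ_1 = 373/1.380 = 270.3 days.
Leg 2: 301 days is already measured aboard the station.
Leg 3: γ = 1.30; τ_3 = 156/1.300 = 120.0 days.
Leg 4: 293 days is already measured aboard the station.
Total: 270.3 + 301.0 + 120.0 + 293.0 days.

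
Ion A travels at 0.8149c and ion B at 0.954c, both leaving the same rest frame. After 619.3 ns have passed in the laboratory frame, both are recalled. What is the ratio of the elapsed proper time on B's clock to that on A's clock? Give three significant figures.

A: γ = 1/√(1 − 0.8149²) = 1/√0.3359 = 1.725. B: γ = 1/√(1 − 0.954²) = 1/√0.08988 = 3.335.
τ_A/τ_B = γ_B/γ_A = 3.335/1.725 = 1.933, so τ_B/τ_A = 0.5173.

τ_B/τ_A = 0.517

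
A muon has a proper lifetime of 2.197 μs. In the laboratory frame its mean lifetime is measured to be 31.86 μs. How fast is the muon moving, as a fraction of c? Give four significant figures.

γ = Δt/τ₀ = 31.86/2.197 = 14.50
β = √(1 − 1/γ²) = √(1 − 0.004755) = √0.9952

v = 0.9976c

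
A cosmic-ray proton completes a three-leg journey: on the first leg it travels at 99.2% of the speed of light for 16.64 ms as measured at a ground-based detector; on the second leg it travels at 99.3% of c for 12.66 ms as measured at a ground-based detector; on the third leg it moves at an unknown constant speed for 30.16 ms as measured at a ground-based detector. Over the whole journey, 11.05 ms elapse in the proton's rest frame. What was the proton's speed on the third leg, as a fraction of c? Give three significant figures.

β = 0.969

Leg 1: β = 0.992; γ = 1/√(1 − 0.992²) = 1/√0.01594 = 7.922; τ_1 = 16.64/7.922 = 2.101 ms.
Leg 2: β = 0.993; γ = 1/√(1 − 0.993²) = 1/√0.01395 = 8.466; τ_2 = 12.66/8.466 = 1.495 ms.
Leg 3: speed unknown; τ_3 = 30.16/γ_3.
Total proper time: 2.101 + 1.495 + τ_3 = 11.05, so τ_3 = 11.05 − 3.596 = 7.454 ms.
γ_3 = 30.16/7.454 = 4.046; β = √(1 − 1/γ²) = √0.9389.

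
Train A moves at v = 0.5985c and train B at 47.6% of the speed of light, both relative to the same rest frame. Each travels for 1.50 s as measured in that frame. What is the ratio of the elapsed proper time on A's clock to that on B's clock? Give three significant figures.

A: γ = 1/√(1 − 0.5985²) = 1/√0.6418 = 1.248. B: β = 0.476; γ = 1/√(1 − 0.476²) = 1/√0.7734 = 1.137.
τ_A/τ_B = γ_B/γ_A = 1.137/1.248 = 0.9109, so τ_A/τ_B = 0.9109.

τ_A/τ_B = 0.911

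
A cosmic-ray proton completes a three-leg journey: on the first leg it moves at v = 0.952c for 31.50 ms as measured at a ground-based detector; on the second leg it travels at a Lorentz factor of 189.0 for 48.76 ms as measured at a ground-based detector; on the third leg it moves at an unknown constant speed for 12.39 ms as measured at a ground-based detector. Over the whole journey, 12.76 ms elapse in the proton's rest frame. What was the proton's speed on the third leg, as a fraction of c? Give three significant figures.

Leg 1: γ = 1/√(1 − 0.952²) = 1/√0.09370 = 3.267; τ_1 = 31.50/3.267 = 9.642 ms.
Leg 2: γ = 189.0; τ_2 = 48.76/189.0 = 0.2580 ms.
Leg 3: speed unknown; τ_3 = 12.39/γ_3.
Total proper time: 9.642 + 0.2580 + τ_3 = 12.76, so τ_3 = 12.76 − 9.900 = 2.860 ms.
γ_3 = 12.39/2.860 = 4.332; β = √(1 − 1/γ²) = √0.9467.

β = 0.973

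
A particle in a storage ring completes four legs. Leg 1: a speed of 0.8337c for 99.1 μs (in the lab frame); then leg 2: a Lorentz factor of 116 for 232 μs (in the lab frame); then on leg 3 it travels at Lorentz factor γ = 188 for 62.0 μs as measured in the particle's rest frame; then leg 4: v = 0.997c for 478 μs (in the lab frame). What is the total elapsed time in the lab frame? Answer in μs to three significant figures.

Leg 1: 99.1 μs is already measured in the lab frame.
Leg 2: 232 μs is already measured in the lab frame.
Leg 3: γ = 188; Δt_3 = 188.0 × 62.0 = 1.166×10⁴ μs.
Leg 4: 478 μs is already measured in the lab frame.
Total: 99.10 + 232.0 + 1.166×10⁴ + 478.0 μs.

Δt = 1.25×10⁴ μs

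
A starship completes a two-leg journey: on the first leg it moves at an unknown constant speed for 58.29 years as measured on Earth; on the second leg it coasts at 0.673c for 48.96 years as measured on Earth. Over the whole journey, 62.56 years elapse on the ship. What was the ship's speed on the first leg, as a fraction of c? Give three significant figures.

Leg 1: speed unknown; τ_1 = 58.29/γ_1.
Leg 2: γ = 1/√(1 − 0.673²) = 1/√0.5471 = 1.352; τ_2 = 48.96/1.352 = 36.21 years.
Total proper time: τ_1 + 36.21 = 62.56, so τ_1 = 62.56 − 36.21 = 26.35 years.
γ_1 = 58.29/26.35 = 2.212; β = √(1 − 1/γ²) = √0.7957.

β = 0.892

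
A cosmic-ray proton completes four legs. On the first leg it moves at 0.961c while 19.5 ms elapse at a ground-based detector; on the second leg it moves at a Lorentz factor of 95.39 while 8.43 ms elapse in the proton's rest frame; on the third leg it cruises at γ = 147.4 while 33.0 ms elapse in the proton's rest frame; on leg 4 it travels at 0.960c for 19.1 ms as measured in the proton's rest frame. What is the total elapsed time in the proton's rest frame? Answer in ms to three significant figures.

Leg 1: γ = 1/√(1 − 0.961²) = 1/√0.07648 = 3.616; τ_1 = 19.5/3.616 = 5.393 ms.
Leg 2: 8.43 ms is already measured in the proton's rest frame.
Leg 3: 33.0 ms is already measured in the proton's rest frame.
Leg 4: 19.1 ms is already measured in the proton's rest frame.
Total: 5.393 + 8.430 + 33.00 + 19.10 ms.

τ = 65.9 ms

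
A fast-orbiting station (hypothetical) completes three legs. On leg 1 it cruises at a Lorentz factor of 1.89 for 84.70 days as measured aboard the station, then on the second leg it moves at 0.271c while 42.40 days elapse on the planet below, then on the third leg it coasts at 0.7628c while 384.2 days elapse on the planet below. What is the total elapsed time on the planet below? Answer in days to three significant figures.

Δt = 587 days

Leg 1: γ = 1.89; Δt_1 = 1.890 × 84.70 = 160.1 days.
Leg 2: 42.40 days is already measured on the planet below.
Leg 3: 384.2 days is already measured on the planet below.
Total: 160.1 + 42.40 + 384.2 days.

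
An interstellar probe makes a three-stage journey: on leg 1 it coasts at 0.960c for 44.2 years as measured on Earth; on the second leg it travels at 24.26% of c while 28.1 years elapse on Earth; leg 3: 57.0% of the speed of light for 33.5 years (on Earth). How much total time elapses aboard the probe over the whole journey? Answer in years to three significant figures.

τ = 67.2 years

Leg 1: γ = 1/√(1 − 0.960²) = 25/7 ≈ 3.571; τ_1 = 44.2/3.571 = 12.38 years.
Leg 2: β = 0.2426; γ = 1/√(1 − 0.2426²) = 1/√0.9411 = 1.031; τ_2 = 28.1/1.031 = 27.26 years.
Leg 3: β = 0.570; γ = 1/√(1 − 0.570²) = 1/√0.6751 = 1.217; τ_3 = 33.5/1.217 = 27.53 years.
Total: 12.38 + 27.26 + 27.53 years.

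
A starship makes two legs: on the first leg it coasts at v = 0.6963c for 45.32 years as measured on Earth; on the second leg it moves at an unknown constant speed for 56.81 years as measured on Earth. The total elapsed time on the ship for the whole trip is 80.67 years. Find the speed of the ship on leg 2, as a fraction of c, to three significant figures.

β = 0.531

Leg 1: γ = 1/√(1 − 0.6963²) = 1/√0.5152 = 1.393; τ_1 = 45.32/1.393 = 32.53 years.
Leg 2: speed unknown; τ_2 = 56.81/γ_2.
Total proper time: 32.53 + τ_2 = 80.67, so τ_2 = 80.67 − 32.53 = 48.14 years.
γ_2 = 56.81/48.14 = 1.180; β = √(1 − 1/γ²) = √0.2819.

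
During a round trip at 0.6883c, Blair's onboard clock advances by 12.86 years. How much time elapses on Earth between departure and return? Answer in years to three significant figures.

γ = 1/√(1 − 0.6883²) = 1/√0.5262 = 1.379
Earth-frame duration is the dilated interval: Δt = γτ = 1.379 × 12.86 years.

Δt = 17.7 years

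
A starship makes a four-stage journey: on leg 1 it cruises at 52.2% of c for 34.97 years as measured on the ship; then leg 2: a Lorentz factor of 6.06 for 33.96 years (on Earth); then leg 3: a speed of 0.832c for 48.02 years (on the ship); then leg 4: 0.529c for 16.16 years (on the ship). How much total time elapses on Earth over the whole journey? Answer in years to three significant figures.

Δt = 181 years

Leg 1: β = 0.522; γ = 1/√(1 − 0.522²) = 1/√0.7275 = 1.172; Δt_1 = 1.172 × 34.97 = 41.00 years.
Leg 2: 33.96 years is already measured on Earth.
Leg 3: γ = 1/√(1 − 0.832²) = 1/√0.3078 = 1.803; Δt_3 = 1.803 × 48.02 = 86.56 years.
Leg 4: γ = 1/√(1 − 0.529²) = 1/√0.7202 = 1.178; Δt_4 = 1.178 × 16.16 = 19.04 years.
Total: 41.00 + 33.96 + 86.56 + 19.04 years.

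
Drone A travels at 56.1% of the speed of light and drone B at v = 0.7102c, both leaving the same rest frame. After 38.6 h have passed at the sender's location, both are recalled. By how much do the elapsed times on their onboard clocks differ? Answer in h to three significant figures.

|τ_A − τ_B| = 4.78 h

A: β = 0.561; γ = 1/√(1 − 0.561²) = 1/√0.6853 = 1.208; τ_A = 38.6/1.208 = 31.95 h.
B: γ = 1/√(1 − 0.7102²) = 1/√0.4956 = 1.420; τ_B = 38.6/1.420 = 27.17 h.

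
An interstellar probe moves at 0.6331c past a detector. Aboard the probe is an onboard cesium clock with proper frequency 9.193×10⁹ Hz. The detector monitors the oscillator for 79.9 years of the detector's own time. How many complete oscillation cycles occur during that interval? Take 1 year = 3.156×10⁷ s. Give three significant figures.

γ = 1/√(1 − 0.6331²) = 1/√0.5992 = 1.292
During 79.9 years of lab time, the oscillator's proper time advances by τ = Δt/γ = 79.9/1.292 = 61.85 years = 1.952×10⁹ s.
N = f × τ = 9.193×10⁹ × 1.952×10⁹ = 1.794×10¹⁹.

N = 1.79×10¹⁹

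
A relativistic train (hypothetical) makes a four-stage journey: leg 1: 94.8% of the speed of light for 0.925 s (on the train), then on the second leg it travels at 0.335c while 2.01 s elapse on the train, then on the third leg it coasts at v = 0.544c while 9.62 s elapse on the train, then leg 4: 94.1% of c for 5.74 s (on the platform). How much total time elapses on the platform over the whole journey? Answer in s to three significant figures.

Δt = 22.2 s

Leg 1: β = 0.948; γ = 1/√(1 − 0.948²) = 1/√0.1013 = 3.142; Δt_1 = 3.142 × 0.925 = 2.906 s.
Leg 2: γ = 1/√(1 − 0.335²) = 1/√0.8878 = 1.061; Δt_2 = 1.061 × 2.01 = 2.133 s.
Leg 3: γ = 1/√(1 − 0.544²) = 1/√0.7041 = 1.192; Δt_3 = 1.192 × 9.62 = 11.46 s.
Leg 4: 5.74 s is already measured on the platform.
Total: 2.906 + 2.133 + 11.46 + 5.740 s.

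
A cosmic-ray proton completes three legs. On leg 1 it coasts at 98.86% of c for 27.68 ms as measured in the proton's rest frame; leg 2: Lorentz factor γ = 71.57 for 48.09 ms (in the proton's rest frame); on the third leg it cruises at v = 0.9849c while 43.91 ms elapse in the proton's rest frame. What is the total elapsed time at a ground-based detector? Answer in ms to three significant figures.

Δt = 3880 ms

Leg 1: β = 0.9886; γ = 1/√(1 − 0.9886²) = 1/√0.02267 = 6.642; Δt_1 = 6.642 × 27.68 = 183.8 ms.
Leg 2: γ = 71.57; Δt_2 = 71.57 × 48.09 = 3442 ms.
Leg 3: γ = 1/√(1 − 0.9849²) = 1/√0.02997 = 5.776; Δt_3 = 5.776 × 43.91 = 253.6 ms.
Total: 183.8 + 3442 + 253.6 ms.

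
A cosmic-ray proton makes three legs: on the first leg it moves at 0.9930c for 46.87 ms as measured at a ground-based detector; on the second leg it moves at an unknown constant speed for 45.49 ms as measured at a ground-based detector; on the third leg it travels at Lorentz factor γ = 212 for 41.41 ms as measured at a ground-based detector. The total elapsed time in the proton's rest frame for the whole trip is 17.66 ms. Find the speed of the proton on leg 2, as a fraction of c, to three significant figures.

Leg 1: γ = 1/√(1 − 0.9930²) = 1/√0.01395 = 8.466; τ_1 = 46.87/8.466 = 5.536 ms.
Leg 2: speed unknown; τ_2 = 45.49/γ_2.
Leg 3: γ = 212; τ_3 = 41.41/212.0 = 0.1953 ms.
Total proper time: 5.536 + τ_2 + 0.1953 = 17.66, so τ_2 = 17.66 − 5.731 = 11.93 ms.
γ_2 = 45.49/11.93 = 3.814; β = √(1 − 1/γ²) = √0.9312.

β = 0.965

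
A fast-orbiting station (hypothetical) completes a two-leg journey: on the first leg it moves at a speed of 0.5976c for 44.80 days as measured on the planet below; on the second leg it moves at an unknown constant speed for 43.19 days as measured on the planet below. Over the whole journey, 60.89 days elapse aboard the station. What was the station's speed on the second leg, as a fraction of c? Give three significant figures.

β = 0.816

Leg 1: γ = 1/√(1 − 0.5976²) = 1/√0.6429 = 1.247; τ_1 = 44.80/1.247 = 35.92 days.
Leg 2: speed unknown; τ_2 = 43.19/γ_2.
Total proper time: 35.92 + τ_2 = 60.89, so τ_2 = 60.89 − 35.92 = 24.97 days.
γ_2 = 43.19/24.97 = 1.730; β = √(1 − 1/γ²) = √0.6658.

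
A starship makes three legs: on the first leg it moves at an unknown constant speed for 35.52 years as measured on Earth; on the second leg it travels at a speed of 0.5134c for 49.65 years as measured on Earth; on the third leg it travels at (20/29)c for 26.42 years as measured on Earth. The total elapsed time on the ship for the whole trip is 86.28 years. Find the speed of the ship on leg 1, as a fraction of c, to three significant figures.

β = 0.723

Leg 1: speed unknown; τ_1 = 35.52/γ_1.
Leg 2: γ = 1/√(1 − 0.5134²) = 1/√0.7364 = 1.165; τ_2 = 49.65/1.165 = 42.61 years.
Leg 3: γ = 1/√(1 − (20/29)²) = 29/21 ≈ 1.381; τ_3 = 26.42/1.381 = 19.13 years.
Total proper time: τ_1 + 42.61 + 19.13 = 86.28, so τ_1 = 86.28 − 61.74 = 24.54 years.
γ_1 = 35.52/24.54 = 1.447; β = √(1 − 1/γ²) = √0.5226.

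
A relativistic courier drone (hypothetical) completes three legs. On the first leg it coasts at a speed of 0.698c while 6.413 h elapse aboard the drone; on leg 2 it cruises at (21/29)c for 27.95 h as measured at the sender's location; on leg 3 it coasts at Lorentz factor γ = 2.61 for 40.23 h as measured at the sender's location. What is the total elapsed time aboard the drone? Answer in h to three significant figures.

τ = 41.1 h

Leg 1: 6.413 h is already measured aboard the drone.
Leg 2: γ = 1/√(1 − (21/29)²) = 29/20 = 1.450; τ_2 = 27.95/1.450 = 19.28 h.
Leg 3: γ = 2.61; τ_3 = 40.23/2.610 = 15.41 h.
Total: 6.413 + 19.28 + 15.41 h.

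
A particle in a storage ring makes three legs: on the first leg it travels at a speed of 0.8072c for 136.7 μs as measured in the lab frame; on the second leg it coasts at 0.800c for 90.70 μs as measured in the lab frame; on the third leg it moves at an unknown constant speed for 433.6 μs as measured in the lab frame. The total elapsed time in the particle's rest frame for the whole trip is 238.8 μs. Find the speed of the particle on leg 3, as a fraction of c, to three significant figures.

Leg 1: γ = 1/√(1 − 0.8072²) = 1/√0.3484 = 1.694; τ_1 = 136.7/1.694 = 80.69 μs.
Leg 2: γ = 1/√(1 − 0.800²) = 5/3 ≈ 1.667; τ_2 = 90.70/1.667 = 54.42 μs.
Leg 3: speed unknown; τ_3 = 433.6/γ_3.
Total proper time: 80.69 + 54.42 + τ_3 = 238.8, so τ_3 = 238.8 − 135.1 = 103.7 μs.
γ_3 = 433.6/103.7 = 4.182; β = √(1 − 1/γ²) = √0.9428.

β = 0.971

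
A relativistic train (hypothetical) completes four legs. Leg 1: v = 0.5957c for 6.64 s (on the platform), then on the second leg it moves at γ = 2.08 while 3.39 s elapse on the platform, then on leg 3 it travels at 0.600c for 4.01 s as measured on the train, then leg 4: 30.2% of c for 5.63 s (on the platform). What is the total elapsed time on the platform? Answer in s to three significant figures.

Δt = 20.7 s

Leg 1: 6.64 s is already measured on the platform.
Leg 2: 3.39 s is already measured on the platform.
Leg 3: γ = 1/√(1 − 0.600²) = 5/4 = 1.250; Δt_3 = 1.250 × 4.01 = 5.012 s.
Leg 4: 5.63 s is already measured on the platform.
Total: 6.640 + 3.390 + 5.012 + 5.630 s.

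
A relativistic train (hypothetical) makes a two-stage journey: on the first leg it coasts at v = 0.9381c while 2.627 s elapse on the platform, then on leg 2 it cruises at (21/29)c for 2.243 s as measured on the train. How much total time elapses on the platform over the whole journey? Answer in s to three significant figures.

Δt = 5.88 s

Leg 1: 2.627 s is already measured on the platform.
Leg 2: γ = 1/√(1 − (21/29)²) = 29/20 = 1.450; Δt_2 = 1.450 × 2.243 = 3.252 s.
Total: 2.627 + 3.252 s.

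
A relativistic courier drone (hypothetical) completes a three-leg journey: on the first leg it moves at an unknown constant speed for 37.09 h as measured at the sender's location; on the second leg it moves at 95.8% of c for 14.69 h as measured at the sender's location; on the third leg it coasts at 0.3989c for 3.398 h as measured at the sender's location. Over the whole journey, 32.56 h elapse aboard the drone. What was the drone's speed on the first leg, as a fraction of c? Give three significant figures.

Leg 1: speed unknown; τ_1 = 37.09/γ_1.
Leg 2: β = 0.958; γ = 1/√(1 − 0.958²) = 1/√0.08224 = 3.487; τ_2 = 14.69/3.487 = 4.213 h.
Leg 3: γ = 1/√(1 − 0.3989²) = 1/√0.8409 = 1.091; τ_3 = 3.398/1.091 = 3.116 h.
Total proper time: τ_1 + 4.213 + 3.116 = 32.56, so τ_1 = 32.56 − 7.329 = 25.23 h.
γ_1 = 37.09/25.23 = 1.470; β = √(1 − 1/γ²) = √0.5372.

β = 0.733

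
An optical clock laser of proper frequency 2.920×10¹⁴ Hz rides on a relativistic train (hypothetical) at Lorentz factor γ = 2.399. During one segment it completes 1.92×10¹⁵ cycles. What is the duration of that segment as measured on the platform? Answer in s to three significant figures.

γ = 2.399
Proper time for N cycles: τ = N/f = 1.92×10¹⁵/(2.920×10¹⁴) = 6.575×10⁰ s = 6.575 s.
Lab-frame duration Δt = γτ = 2.399 × 6.575 = 15.77 s.

Δt = 15.8 s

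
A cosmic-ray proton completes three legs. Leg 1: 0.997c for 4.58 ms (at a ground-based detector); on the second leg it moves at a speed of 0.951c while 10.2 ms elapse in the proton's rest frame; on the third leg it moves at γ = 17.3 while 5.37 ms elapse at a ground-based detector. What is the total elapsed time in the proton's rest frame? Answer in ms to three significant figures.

τ = 10.9 ms

Leg 1: γ = 1/√(1 − 0.997²) = 1/√0.005991 = 12.92; τ_1 = 4.58/12.92 = 0.3545 ms.
Leg 2: 10.2 ms is already measured in the proton's rest frame.
Leg 3: γ = 17.3; τ_3 = 5.37/17.30 = 0.3104 ms.
Total: 0.3545 + 10.20 + 0.3104 ms.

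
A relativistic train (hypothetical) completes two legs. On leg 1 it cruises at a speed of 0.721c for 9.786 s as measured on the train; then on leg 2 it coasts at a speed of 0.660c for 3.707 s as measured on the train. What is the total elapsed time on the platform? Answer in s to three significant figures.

Leg 1: γ = 1/√(1 − 0.721²) = 1/√0.4802 = 1.443; Δt_1 = 1.443 × 9.786 = 14.12 s.
Leg 2: γ = 1/√(1 − 0.660²) = 1/√0.5644 = 1.331; Δt_2 = 1.331 × 3.707 = 4.934 s.
Total: 14.12 + 4.934 s.

Δt = 19.1 s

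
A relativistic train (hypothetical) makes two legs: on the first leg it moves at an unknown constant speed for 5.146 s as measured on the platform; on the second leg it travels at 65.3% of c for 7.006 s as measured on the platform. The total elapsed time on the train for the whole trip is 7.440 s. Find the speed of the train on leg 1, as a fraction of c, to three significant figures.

β = 0.910

Leg 1: speed unknown; τ_1 = 5.146/γ_1.
Leg 2: β = 0.653; γ = 1/√(1 − 0.653²) = 1/√0.5736 = 1.320; τ_2 = 7.006/1.320 = 5.306 s.
Total proper time: τ_1 + 5.306 = 7.440, so τ_1 = 7.440 − 5.306 = 2.134 s.
γ_1 = 5.146/2.134 = 2.411; β = √(1 − 1/γ²) = √0.8280.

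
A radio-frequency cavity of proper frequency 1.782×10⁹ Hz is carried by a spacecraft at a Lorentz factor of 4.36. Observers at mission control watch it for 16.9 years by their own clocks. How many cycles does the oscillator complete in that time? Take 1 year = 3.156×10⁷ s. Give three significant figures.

N = 2.18×10¹⁷

γ = 4.36
During 16.9 years of lab time, the oscillator's proper time advances by τ = Δt/γ = 16.9/4.360 = 3.876 years = 1.223×10⁸ s.
N = f × τ = 1.782×10⁹ × 1.223×10⁸ = 2.180×10¹⁷.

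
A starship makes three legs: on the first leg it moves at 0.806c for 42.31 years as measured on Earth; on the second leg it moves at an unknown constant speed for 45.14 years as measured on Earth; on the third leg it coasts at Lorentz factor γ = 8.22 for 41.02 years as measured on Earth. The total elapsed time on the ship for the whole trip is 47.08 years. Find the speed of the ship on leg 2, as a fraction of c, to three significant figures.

Leg 1: γ = 1/√(1 − 0.806²) = 1/√0.3504 = 1.689; τ_1 = 42.31/1.689 = 25.04 years.
Leg 2: speed unknown; τ_2 = 45.14/γ_2.
Leg 3: γ = 8.22; τ_3 = 41.02/8.220 = 4.990 years.
Total proper time: 25.04 + τ_2 + 4.990 = 47.08, so τ_2 = 47.08 − 30.03 = 17.05 years.
γ_2 = 45.14/17.05 = 2.648; β = √(1 − 1/γ²) = √0.8574.

β = 0.926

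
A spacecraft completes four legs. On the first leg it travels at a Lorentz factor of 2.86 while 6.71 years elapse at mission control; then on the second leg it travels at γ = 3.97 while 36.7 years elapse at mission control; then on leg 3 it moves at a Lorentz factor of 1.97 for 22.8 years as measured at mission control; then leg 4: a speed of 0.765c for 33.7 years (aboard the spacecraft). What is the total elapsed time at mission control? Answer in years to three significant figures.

Leg 1: 6.71 years is already measured at mission control.
Leg 2: 36.7 years is already measured at mission control.
Leg 3: 22.8 years is already measured at mission control.
Leg 4: γ = 1/√(1 − 0.765²) = 1/√0.4148 = 1.553; Δt_4 = 1.553 × 33.7 = 52.33 years.
Total: 6.710 + 36.70 + 22.80 + 52.33 years.

Δt = 119 years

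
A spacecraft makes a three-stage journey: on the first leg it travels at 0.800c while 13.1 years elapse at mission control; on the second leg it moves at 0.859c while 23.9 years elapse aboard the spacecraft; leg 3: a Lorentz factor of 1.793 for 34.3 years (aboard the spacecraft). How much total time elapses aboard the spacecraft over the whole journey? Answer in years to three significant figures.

Leg 1: γ = 1/√(1 − 0.800²) = 1/√0.3600 = 1.667; τ_1 = 13.1/1.667 = 7.860 years.
Leg 2: 23.9 years is already measured aboard the spacecraft.
Leg 3: 34.3 years is already measured aboard the spacecraft.
Total: 7.860 + 23.90 + 34.30 years.

τ = 66.1 years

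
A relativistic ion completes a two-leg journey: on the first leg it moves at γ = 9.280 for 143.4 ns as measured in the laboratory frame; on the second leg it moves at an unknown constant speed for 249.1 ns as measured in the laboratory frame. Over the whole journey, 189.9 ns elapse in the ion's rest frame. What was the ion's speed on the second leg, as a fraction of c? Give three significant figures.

Leg 1: γ = 9.280; τ_1 = 143.4/9.280 = 15.45 ns.
Leg 2: speed unknown; τ_2 = 249.1/γ_2.
Total proper time: 15.45 + τ_2 = 189.9, so τ_2 = 189.9 − 15.45 = 174.4 ns.
γ_2 = 249.1/174.4 = 1.428; β = √(1 − 1/γ²) = √0.5096.

β = 0.714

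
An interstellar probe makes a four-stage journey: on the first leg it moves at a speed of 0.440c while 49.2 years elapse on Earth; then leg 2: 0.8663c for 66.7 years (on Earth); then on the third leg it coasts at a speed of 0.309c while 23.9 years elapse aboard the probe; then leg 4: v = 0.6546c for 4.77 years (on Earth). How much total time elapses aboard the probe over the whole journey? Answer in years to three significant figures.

Leg 1: γ = 1/√(1 − 0.440²) = 1/√0.8064 = 1.114; τ_1 = 49.2/1.114 = 44.18 years.
Leg 2: γ = 1/√(1 − 0.8663²) = 1/√0.2495 = 2.002; τ_2 = 66.7/2.002 = 33.32 years.
Leg 3: 23.9 years is already measured aboard the probe.
Leg 4: γ = 1/√(1 − 0.6546²) = 1/√0.5715 = 1.323; τ_4 = 4.77/1.323 = 3.606 years.
Total: 44.18 + 33.32 + 23.90 + 3.606 years.

τ = 105 years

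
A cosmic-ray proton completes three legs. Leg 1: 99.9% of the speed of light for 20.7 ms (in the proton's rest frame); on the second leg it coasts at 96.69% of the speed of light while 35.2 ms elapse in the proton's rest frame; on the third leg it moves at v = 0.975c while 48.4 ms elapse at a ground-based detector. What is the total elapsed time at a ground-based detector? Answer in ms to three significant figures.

Δt = 649 ms

Leg 1: β = 0.999; γ = 1/√(1 − 0.999²) = 1/√0.001999 = 22.37; Δt_1 = 22.37 × 20.7 = 463.0 ms.
Leg 2: β = 0.9669; γ = 1/√(1 − 0.9669²) = 1/√0.06510 = 3.919; Δt_2 = 3.919 × 35.2 = 138.0 ms.
Leg 3: 48.4 ms is already measured at a ground-based detector.
Total: 463.0 + 138.0 + 48.40 ms.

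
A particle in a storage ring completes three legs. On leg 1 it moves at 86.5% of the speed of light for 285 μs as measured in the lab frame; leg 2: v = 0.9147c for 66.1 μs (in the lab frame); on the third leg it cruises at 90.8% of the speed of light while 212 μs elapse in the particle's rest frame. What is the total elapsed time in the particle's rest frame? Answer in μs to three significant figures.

τ = 382 μs

Leg 1: β = 0.865; γ = 1/√(1 − 0.865²) = 1/√0.2518 = 1.993; τ_1 = 285/1.993 = 143.0 μs.
Leg 2: γ = 1/√(1 − 0.9147²) = 1/√0.1633 = 2.474; τ_2 = 66.1/2.474 = 26.71 μs.
Leg 3: 212 μs is already measured in the particle's rest frame.
Total: 143.0 + 26.71 + 212.0 μs.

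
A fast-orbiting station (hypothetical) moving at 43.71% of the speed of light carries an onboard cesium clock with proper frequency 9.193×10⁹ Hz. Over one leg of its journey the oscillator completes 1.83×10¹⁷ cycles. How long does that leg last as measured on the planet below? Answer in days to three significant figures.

Δt = 256 days

β = 0.4371; γ = 1/√(1 − 0.4371²) = 1/√0.8089 = 1.112
Proper time for N cycles: τ = N/f = 1.83×10¹⁷/(9.193×10⁹) = 1.991×10⁷ s = 230.4 days.
Lab-frame duration Δt = γτ = 1.112 × 230.4 = 256.2 days.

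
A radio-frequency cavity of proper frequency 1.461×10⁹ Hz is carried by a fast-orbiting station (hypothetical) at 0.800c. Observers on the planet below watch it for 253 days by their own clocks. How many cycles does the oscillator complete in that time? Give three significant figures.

γ = 1/√(1 − 0.800²) = 5/3 ≈ 1.667
During 253 days of lab time, the oscillator's proper time advances by τ = Δt/γ = 253/1.667 = 151.8 days = 1.312×10⁷ s.
N = f × τ = 1.461×10⁹ × 1.312×10⁷ = 1.916×10¹⁶.

N = 1.92×10¹⁶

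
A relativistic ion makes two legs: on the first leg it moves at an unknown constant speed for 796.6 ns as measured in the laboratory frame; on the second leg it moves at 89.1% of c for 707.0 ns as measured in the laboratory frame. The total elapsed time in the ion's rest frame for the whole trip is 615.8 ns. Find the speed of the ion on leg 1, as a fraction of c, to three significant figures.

Leg 1: speed unknown; τ_1 = 796.6/γ_1.
Leg 2: β = 0.891; γ = 1/√(1 − 0.891²) = 1/√0.2061 = 2.203; τ_2 = 707.0/2.203 = 321.0 ns.
Total proper time: τ_1 + 321.0 = 615.8, so τ_1 = 615.8 − 321.0 = 294.8 ns.
γ_1 = 796.6/294.8 = 2.702; β = √(1 − 1/γ²) = √0.8630.

β = 0.929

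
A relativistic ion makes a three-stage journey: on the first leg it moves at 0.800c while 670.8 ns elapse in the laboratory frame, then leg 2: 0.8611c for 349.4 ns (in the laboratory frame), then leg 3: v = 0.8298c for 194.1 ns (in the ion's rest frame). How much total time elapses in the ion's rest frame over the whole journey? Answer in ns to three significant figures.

Leg 1: γ = 1/√(1 − 0.800²) = 5/3 ≈ 1.667; τ_1 = 670.8/1.667 = 402.5 ns.
Leg 2: γ = 1/√(1 − 0.8611²) = 1/√0.2585 = 1.967; τ_2 = 349.4/1.967 = 177.6 ns.
Leg 3: 194.1 ns is already measured in the ion's rest frame.
Total: 402.5 + 177.6 + 194.1 ns.

τ = 774 ns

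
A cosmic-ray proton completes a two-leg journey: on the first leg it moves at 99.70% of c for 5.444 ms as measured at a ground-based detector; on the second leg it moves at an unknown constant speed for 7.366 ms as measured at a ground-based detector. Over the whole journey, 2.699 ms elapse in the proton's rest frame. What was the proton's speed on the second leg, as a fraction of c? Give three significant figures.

β = 0.951

Leg 1: β = 0.9970; γ = 1/√(1 − 0.9970²) = 1/√0.005991 = 12.92; τ_1 = 5.444/12.92 = 0.4214 ms.
Leg 2: speed unknown; τ_2 = 7.366/γ_2.
Total proper time: 0.4214 + τ_2 = 2.699, so τ_2 = 2.699 − 0.4214 = 2.278 ms.
γ_2 = 7.366/2.278 = 3.234; β = √(1 − 1/γ²) = √0.9044.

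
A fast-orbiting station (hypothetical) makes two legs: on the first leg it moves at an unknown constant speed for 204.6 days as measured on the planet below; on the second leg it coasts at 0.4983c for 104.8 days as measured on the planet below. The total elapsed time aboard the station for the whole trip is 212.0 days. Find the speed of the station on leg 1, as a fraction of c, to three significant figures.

β = 0.806

Leg 1: speed unknown; τ_1 = 204.6/γ_1.
Leg 2: γ = 1/√(1 − 0.4983²) = 1/√0.7517 = 1.153; τ_2 = 104.8/1.153 = 90.86 days.
Total proper time: τ_1 + 90.86 = 212.0, so τ_1 = 212.0 − 90.86 = 121.1 days.
γ_1 = 204.6/121.1 = 1.689; β = √(1 − 1/γ²) = √0.6495.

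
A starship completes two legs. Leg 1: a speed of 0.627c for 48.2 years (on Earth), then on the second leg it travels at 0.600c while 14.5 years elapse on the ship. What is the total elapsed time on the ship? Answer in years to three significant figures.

Leg 1: γ = 1/√(1 − 0.627²) = 1/√0.6069 = 1.284; τ_1 = 48.2/1.284 = 37.55 years.
Leg 2: 14.5 years is already measured on the ship.
Total: 37.55 + 14.50 years.

τ = 52.0 years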